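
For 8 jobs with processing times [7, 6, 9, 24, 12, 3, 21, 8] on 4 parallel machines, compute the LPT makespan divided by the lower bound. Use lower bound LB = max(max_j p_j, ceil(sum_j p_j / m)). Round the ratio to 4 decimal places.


LPT order: [24, 21, 12, 9, 8, 7, 6, 3]
Machine loads after assignment: [24, 21, 22, 23]
LPT makespan = 24
Lower bound = max(max_job, ceil(total/4)) = max(24, 23) = 24
Ratio = 24 / 24 = 1.0

1.0


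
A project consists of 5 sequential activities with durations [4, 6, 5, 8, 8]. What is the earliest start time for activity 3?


Activity 3 starts after activities 1 through 2 complete.
Predecessor durations: [4, 6]
ES = 4 + 6 = 10

10


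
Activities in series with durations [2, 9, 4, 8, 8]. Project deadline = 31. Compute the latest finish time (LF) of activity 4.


LF(activity 4) = deadline - sum of successor durations
Successors: activities 5 through 5 with durations [8]
Sum of successor durations = 8
LF = 31 - 8 = 23

23


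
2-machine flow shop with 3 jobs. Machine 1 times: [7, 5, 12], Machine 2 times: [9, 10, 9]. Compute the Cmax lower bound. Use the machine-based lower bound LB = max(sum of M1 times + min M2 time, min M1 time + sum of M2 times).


LB1 = sum(M1 times) + min(M2 times) = 24 + 9 = 33
LB2 = min(M1 times) + sum(M2 times) = 5 + 28 = 33
Lower bound = max(LB1, LB2) = max(33, 33) = 33

33


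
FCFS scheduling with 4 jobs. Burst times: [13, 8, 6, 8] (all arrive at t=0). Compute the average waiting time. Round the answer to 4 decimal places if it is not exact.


FCFS order (as given): [13, 8, 6, 8]
Waiting times:
  Job 1: wait = 0
  Job 2: wait = 13
  Job 3: wait = 21
  Job 4: wait = 27
Sum of waiting times = 61
Average waiting time = 61/4 = 15.25

15.25


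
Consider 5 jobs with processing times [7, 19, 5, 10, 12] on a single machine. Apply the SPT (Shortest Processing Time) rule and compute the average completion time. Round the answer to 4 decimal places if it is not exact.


Sort jobs by processing time (SPT order): [5, 7, 10, 12, 19]
Compute completion times sequentially:
  Job 1: processing = 5, completes at 5
  Job 2: processing = 7, completes at 12
  Job 3: processing = 10, completes at 22
  Job 4: processing = 12, completes at 34
  Job 5: processing = 19, completes at 53
Sum of completion times = 126
Average completion time = 126/5 = 25.2

25.2


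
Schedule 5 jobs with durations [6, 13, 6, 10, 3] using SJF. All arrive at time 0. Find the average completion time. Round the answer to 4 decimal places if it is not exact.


SJF order (ascending): [3, 6, 6, 10, 13]
Completion times:
  Job 1: burst=3, C=3
  Job 2: burst=6, C=9
  Job 3: burst=6, C=15
  Job 4: burst=10, C=25
  Job 5: burst=13, C=38
Average completion = 90/5 = 18.0

18.0


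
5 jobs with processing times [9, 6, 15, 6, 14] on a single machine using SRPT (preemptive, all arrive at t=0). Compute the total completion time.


Since all jobs arrive at t=0, SRPT equals SPT ordering.
SPT order: [6, 6, 9, 14, 15]
Completion times:
  Job 1: p=6, C=6
  Job 2: p=6, C=12
  Job 3: p=9, C=21
  Job 4: p=14, C=35
  Job 5: p=15, C=50
Total completion time = 6 + 12 + 21 + 35 + 50 = 124

124


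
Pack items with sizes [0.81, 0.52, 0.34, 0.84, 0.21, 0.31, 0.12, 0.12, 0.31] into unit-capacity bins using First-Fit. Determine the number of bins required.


Place items sequentially using First-Fit:
  Item 0.81 -> new Bin 1
  Item 0.52 -> new Bin 2
  Item 0.34 -> Bin 2 (now 0.86)
  Item 0.84 -> new Bin 3
  Item 0.21 -> new Bin 4
  Item 0.31 -> Bin 4 (now 0.52)
  Item 0.12 -> Bin 1 (now 0.93)
  Item 0.12 -> Bin 2 (now 0.98)
  Item 0.31 -> Bin 4 (now 0.83)
Total bins used = 4

4


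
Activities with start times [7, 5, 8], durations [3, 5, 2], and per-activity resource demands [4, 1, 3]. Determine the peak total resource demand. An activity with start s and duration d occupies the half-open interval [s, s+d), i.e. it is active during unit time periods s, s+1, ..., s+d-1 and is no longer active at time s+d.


Each activity i is active on [start_i, start_i + duration_i).
Compute total resource usage per time slot:
  t=0: active resources = [], total = 0
  t=1: active resources = [], total = 0
  t=2: active resources = [], total = 0
  t=3: active resources = [], total = 0
  t=4: active resources = [], total = 0
  t=5: active resources = [1], total = 1
  t=6: active resources = [1], total = 1
  t=7: active resources = [4, 1], total = 5
  t=8: active resources = [4, 1, 3], total = 8
  t=9: active resources = [4, 1, 3], total = 8
Peak resource demand = 8

8


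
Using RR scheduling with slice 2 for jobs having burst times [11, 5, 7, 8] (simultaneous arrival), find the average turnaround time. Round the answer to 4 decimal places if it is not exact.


Time quantum = 2
Execution trace:
  J1 runs 2 units, time = 2
  J2 runs 2 units, time = 4
  J3 runs 2 units, time = 6
  J4 runs 2 units, time = 8
  J1 runs 2 units, time = 10
  J2 runs 2 units, time = 12
  J3 runs 2 units, time = 14
  J4 runs 2 units, time = 16
  J1 runs 2 units, time = 18
  J2 runs 1 units, time = 19
  J3 runs 2 units, time = 21
  J4 runs 2 units, time = 23
  J1 runs 2 units, time = 25
  J3 runs 1 units, time = 26
  J4 runs 2 units, time = 28
  J1 runs 2 units, time = 30
  J1 runs 1 units, time = 31
Finish times: [31, 19, 26, 28]
Average turnaround = 104/4 = 26.0

26.0


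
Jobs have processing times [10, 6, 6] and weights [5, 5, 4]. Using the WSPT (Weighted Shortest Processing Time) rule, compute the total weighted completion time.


Compute p/w ratios and sort ascending (WSPT): [(6, 5), (6, 4), (10, 5)]
Compute weighted completion times:
  Job (p=6,w=5): C=6, w*C=5*6=30
  Job (p=6,w=4): C=12, w*C=4*12=48
  Job (p=10,w=5): C=22, w*C=5*22=110
Total weighted completion time = 188

188


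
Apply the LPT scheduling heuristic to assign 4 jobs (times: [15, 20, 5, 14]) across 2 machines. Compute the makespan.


Sort jobs in decreasing order (LPT): [20, 15, 14, 5]
Assign each job to the least loaded machine:
  Machine 1: jobs [20, 5], load = 25
  Machine 2: jobs [15, 14], load = 29
Makespan = max load = 29

29


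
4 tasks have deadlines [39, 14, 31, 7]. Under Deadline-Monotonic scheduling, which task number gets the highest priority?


Sort tasks by relative deadline (ascending):
  Task 4: deadline = 7
  Task 2: deadline = 14
  Task 3: deadline = 31
  Task 1: deadline = 39
Priority order (highest first): [4, 2, 3, 1]
Highest priority task = 4

4


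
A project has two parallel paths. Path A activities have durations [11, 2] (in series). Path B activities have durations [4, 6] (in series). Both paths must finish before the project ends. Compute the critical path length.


Path A total = 11 + 2 = 13
Path B total = 4 + 6 = 10
Critical path = longest path = max(13, 10) = 13

13


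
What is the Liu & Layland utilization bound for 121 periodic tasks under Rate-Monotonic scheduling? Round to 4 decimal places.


Compute 2^(1/121) = 1.0057449283
Subtract 1: 1.0057449283 - 1 = 0.0057449283
Multiply by n: 121 * 0.0057449283 = 0.6951363243
Round to 4 dp: 0.6951

0.6951


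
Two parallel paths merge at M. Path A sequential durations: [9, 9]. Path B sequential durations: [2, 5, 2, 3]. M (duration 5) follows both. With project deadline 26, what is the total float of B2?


Forward pass: ES(B2) = sum of predecessors on chain B = 2
EF = ES + duration = 2 + 5 = 7
Backward pass: LF(M) = deadline = 26; LS(M) = 26 - 5 = 21
LF(B2) = LS(M) - sum(successors on chain B) = 21 - 5 = 16
LS = LF - duration = 16 - 5 = 11
Total float = LS - ES = 11 - 2 = 9

9


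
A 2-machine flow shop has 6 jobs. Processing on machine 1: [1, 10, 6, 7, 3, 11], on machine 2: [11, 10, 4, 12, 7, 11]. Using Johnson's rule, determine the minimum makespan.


Apply Johnson's rule:
  Group 1 (a <= b): [(1, 1, 11), (5, 3, 7), (4, 7, 12), (2, 10, 10), (6, 11, 11)]
  Group 2 (a > b): [(3, 6, 4)]
Optimal job order: [1, 5, 4, 2, 6, 3]
Schedule:
  Job 1: M1 done at 1, M2 done at 12
  Job 5: M1 done at 4, M2 done at 19
  Job 4: M1 done at 11, M2 done at 31
  Job 2: M1 done at 21, M2 done at 41
  Job 6: M1 done at 32, M2 done at 52
  Job 3: M1 done at 38, M2 done at 56
Makespan = 56

56


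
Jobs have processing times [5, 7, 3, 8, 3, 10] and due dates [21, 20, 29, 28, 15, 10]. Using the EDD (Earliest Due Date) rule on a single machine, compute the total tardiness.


Sort by due date (EDD order): [(10, 10), (3, 15), (7, 20), (5, 21), (8, 28), (3, 29)]
Compute completion times and tardiness:
  Job 1: p=10, d=10, C=10, tardiness=max(0,10-10)=0
  Job 2: p=3, d=15, C=13, tardiness=max(0,13-15)=0
  Job 3: p=7, d=20, C=20, tardiness=max(0,20-20)=0
  Job 4: p=5, d=21, C=25, tardiness=max(0,25-21)=4
  Job 5: p=8, d=28, C=33, tardiness=max(0,33-28)=5
  Job 6: p=3, d=29, C=36, tardiness=max(0,36-29)=7
Total tardiness = 16

16


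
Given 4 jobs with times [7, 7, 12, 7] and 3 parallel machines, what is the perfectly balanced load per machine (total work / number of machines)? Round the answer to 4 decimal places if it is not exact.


Total processing time = 7 + 7 + 12 + 7 = 33
Number of machines = 3
Ideal balanced load = 33 / 3 = 11.0

11.0


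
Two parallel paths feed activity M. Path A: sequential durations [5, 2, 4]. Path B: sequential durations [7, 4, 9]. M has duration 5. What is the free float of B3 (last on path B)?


ES(B3) = sum of predecessors on chain B = 11
EF(B3) = ES + duration = 11 + 9 = 20
Successor of B3 is M. ES(M) = max(sum(A), sum(B)) = max(11, 20) = 20
Free float = ES(successor) - EF(current) = 20 - 20 = 0

0


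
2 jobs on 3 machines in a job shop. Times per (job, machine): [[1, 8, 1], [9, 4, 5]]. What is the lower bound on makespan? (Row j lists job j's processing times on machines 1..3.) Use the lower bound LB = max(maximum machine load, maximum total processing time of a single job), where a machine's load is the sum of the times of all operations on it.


Machine loads:
  Machine 1: 1 + 9 = 10
  Machine 2: 8 + 4 = 12
  Machine 3: 1 + 5 = 6
Max machine load = 12
Job totals:
  Job 1: 10
  Job 2: 18
Max job total = 18
Lower bound = max(12, 18) = 18

18


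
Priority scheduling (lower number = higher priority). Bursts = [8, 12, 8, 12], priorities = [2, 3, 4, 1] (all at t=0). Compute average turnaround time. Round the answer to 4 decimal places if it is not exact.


Sort by priority (ascending = highest first):
Order: [(1, 12), (2, 8), (3, 12), (4, 8)]
Completion times:
  Priority 1, burst=12, C=12
  Priority 2, burst=8, C=20
  Priority 3, burst=12, C=32
  Priority 4, burst=8, C=40
Average turnaround = 104/4 = 26.0

26.0


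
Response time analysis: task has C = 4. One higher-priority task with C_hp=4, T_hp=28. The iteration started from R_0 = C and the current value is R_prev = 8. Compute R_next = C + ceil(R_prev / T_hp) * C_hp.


R_next = C + ceil(R_prev / T_hp) * C_hp
ceil(8 / 28) = ceil(0.2857) = 1
Interference = 1 * 4 = 4
R_next = 4 + 4 = 8
R_next = R_prev, so the iteration has converged (response time = 8).

8


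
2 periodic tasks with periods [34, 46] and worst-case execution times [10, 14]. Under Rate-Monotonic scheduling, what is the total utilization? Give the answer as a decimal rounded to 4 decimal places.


Compute individual utilizations (exact fractions):
  Task 1: C/T = 10/34 = 5/17 (approx. 0.2941)
  Task 2: C/T = 14/46 = 7/23 (approx. 0.3043)
Total utilization U = 5/17 + 7/23 = 234/391
Rounded to 4 decimal places: U = 0.5985
RM (Liu & Layland) bound for 2 tasks = 0.828427; compare with U = 234/391 (approx. 0.598465)
U <= bound, so schedulable by RM sufficient condition.

0.5985


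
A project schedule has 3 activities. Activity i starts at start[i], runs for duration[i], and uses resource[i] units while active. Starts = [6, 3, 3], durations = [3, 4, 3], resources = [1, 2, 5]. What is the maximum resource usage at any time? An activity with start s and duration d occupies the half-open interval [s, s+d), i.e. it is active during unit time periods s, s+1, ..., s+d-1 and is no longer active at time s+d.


Each activity i is active on [start_i, start_i + duration_i).
Compute total resource usage per time slot:
  t=0: active resources = [], total = 0
  t=1: active resources = [], total = 0
  t=2: active resources = [], total = 0
  t=3: active resources = [2, 5], total = 7
  t=4: active resources = [2, 5], total = 7
  t=5: active resources = [2, 5], total = 7
  t=6: active resources = [1, 2], total = 3
  t=7: active resources = [1], total = 1
  t=8: active resources = [1], total = 1
Peak resource demand = 7

7


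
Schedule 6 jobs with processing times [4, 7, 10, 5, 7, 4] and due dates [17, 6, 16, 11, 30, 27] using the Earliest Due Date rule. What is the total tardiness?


Sort by due date (EDD order): [(7, 6), (5, 11), (10, 16), (4, 17), (4, 27), (7, 30)]
Compute completion times and tardiness:
  Job 1: p=7, d=6, C=7, tardiness=max(0,7-6)=1
  Job 2: p=5, d=11, C=12, tardiness=max(0,12-11)=1
  Job 3: p=10, d=16, C=22, tardiness=max(0,22-16)=6
  Job 4: p=4, d=17, C=26, tardiness=max(0,26-17)=9
  Job 5: p=4, d=27, C=30, tardiness=max(0,30-27)=3
  Job 6: p=7, d=30, C=37, tardiness=max(0,37-30)=7
Total tardiness = 27

27


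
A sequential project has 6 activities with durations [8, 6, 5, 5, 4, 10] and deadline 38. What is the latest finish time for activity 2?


LF(activity 2) = deadline - sum of successor durations
Successors: activities 3 through 6 with durations [5, 5, 4, 10]
Sum of successor durations = 24
LF = 38 - 24 = 14

14


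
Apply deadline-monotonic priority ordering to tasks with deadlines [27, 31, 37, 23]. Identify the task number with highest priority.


Sort tasks by relative deadline (ascending):
  Task 4: deadline = 23
  Task 1: deadline = 27
  Task 2: deadline = 31
  Task 3: deadline = 37
Priority order (highest first): [4, 1, 2, 3]
Highest priority task = 4

4


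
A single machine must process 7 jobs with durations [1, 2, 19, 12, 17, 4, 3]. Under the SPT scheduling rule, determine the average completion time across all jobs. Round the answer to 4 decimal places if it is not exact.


Sort jobs by processing time (SPT order): [1, 2, 3, 4, 12, 17, 19]
Compute completion times sequentially:
  Job 1: processing = 1, completes at 1
  Job 2: processing = 2, completes at 3
  Job 3: processing = 3, completes at 6
  Job 4: processing = 4, completes at 10
  Job 5: processing = 12, completes at 22
  Job 6: processing = 17, completes at 39
  Job 7: processing = 19, completes at 58
Sum of completion times = 139
Average completion time = 139/7 = 19.8571

19.8571


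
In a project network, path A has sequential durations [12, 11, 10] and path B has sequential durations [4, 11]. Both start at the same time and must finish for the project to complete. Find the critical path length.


Path A total = 12 + 11 + 10 = 33
Path B total = 4 + 11 = 15
Critical path = longest path = max(33, 15) = 33

33


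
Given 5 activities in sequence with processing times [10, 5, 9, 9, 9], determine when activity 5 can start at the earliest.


Activity 5 starts after activities 1 through 4 complete.
Predecessor durations: [10, 5, 9, 9]
ES = 10 + 5 + 9 + 9 = 33

33


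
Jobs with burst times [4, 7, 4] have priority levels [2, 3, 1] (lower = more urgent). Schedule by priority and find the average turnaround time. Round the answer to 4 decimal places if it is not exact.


Sort by priority (ascending = highest first):
Order: [(1, 4), (2, 4), (3, 7)]
Completion times:
  Priority 1, burst=4, C=4
  Priority 2, burst=4, C=8
  Priority 3, burst=7, C=15
Average turnaround = 27/3 = 9.0

9.0


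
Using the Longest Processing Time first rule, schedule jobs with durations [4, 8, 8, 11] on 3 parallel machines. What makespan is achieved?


Sort jobs in decreasing order (LPT): [11, 8, 8, 4]
Assign each job to the least loaded machine:
  Machine 1: jobs [11], load = 11
  Machine 2: jobs [8, 4], load = 12
  Machine 3: jobs [8], load = 8
Makespan = max load = 12

12


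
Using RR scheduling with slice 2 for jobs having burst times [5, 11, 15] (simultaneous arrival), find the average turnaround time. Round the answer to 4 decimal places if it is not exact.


Time quantum = 2
Execution trace:
  J1 runs 2 units, time = 2
  J2 runs 2 units, time = 4
  J3 runs 2 units, time = 6
  J1 runs 2 units, time = 8
  J2 runs 2 units, time = 10
  J3 runs 2 units, time = 12
  J1 runs 1 units, time = 13
  J2 runs 2 units, time = 15
  J3 runs 2 units, time = 17
  J2 runs 2 units, time = 19
  J3 runs 2 units, time = 21
  J2 runs 2 units, time = 23
  J3 runs 2 units, time = 25
  J2 runs 1 units, time = 26
  J3 runs 2 units, time = 28
  J3 runs 2 units, time = 30
  J3 runs 1 units, time = 31
Finish times: [13, 26, 31]
Average turnaround = 70/3 = 23.3333

23.3333


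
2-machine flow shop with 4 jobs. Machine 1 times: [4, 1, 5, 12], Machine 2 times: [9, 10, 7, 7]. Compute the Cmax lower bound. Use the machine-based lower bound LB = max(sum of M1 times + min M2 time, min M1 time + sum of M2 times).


LB1 = sum(M1 times) + min(M2 times) = 22 + 7 = 29
LB2 = min(M1 times) + sum(M2 times) = 1 + 33 = 34
Lower bound = max(LB1, LB2) = max(29, 34) = 34

34


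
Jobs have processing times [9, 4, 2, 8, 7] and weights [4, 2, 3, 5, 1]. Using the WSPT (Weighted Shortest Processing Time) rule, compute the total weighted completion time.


Compute p/w ratios and sort ascending (WSPT): [(2, 3), (8, 5), (4, 2), (9, 4), (7, 1)]
Compute weighted completion times:
  Job (p=2,w=3): C=2, w*C=3*2=6
  Job (p=8,w=5): C=10, w*C=5*10=50
  Job (p=4,w=2): C=14, w*C=2*14=28
  Job (p=9,w=4): C=23, w*C=4*23=92
  Job (p=7,w=1): C=30, w*C=1*30=30
Total weighted completion time = 206

206


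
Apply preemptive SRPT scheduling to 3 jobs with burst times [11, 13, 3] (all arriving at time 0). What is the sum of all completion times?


Since all jobs arrive at t=0, SRPT equals SPT ordering.
SPT order: [3, 11, 13]
Completion times:
  Job 1: p=3, C=3
  Job 2: p=11, C=14
  Job 3: p=13, C=27
Total completion time = 3 + 14 + 27 = 44

44


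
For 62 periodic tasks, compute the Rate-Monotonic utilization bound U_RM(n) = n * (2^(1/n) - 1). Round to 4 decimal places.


Compute 2^(1/62) = 1.0112425207
Subtract 1: 1.0112425207 - 1 = 0.0112425207
Multiply by n: 62 * 0.0112425207 = 0.6970362834
Round to 4 dp: 0.6970

0.6970


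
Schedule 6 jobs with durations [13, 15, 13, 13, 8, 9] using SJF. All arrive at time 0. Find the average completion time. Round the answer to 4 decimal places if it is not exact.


SJF order (ascending): [8, 9, 13, 13, 13, 15]
Completion times:
  Job 1: burst=8, C=8
  Job 2: burst=9, C=17
  Job 3: burst=13, C=30
  Job 4: burst=13, C=43
  Job 5: burst=13, C=56
  Job 6: burst=15, C=71
Average completion = 225/6 = 37.5

37.5


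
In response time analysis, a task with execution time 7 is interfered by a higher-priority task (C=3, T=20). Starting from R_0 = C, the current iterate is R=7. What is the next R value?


R_next = C + ceil(R_prev / T_hp) * C_hp
ceil(7 / 20) = ceil(0.35) = 1
Interference = 1 * 3 = 3
R_next = 7 + 3 = 10

10


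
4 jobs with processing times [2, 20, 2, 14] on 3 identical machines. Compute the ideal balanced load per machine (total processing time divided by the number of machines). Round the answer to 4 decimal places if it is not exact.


Total processing time = 2 + 20 + 2 + 14 = 38
Number of machines = 3
Ideal balanced load = 38 / 3 = 12.6667

12.6667


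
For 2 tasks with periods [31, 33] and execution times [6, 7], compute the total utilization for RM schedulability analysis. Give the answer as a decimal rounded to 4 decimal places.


Compute individual utilizations (exact fractions):
  Task 1: C/T = 6/31 (approx. 0.1935)
  Task 2: C/T = 7/33 (approx. 0.2121)
Total utilization U = 6/31 + 7/33 = 415/1023
Rounded to 4 decimal places: U = 0.4057
RM (Liu & Layland) bound for 2 tasks = 0.828427; compare with U = 415/1023 (approx. 0.405670)
U <= bound, so schedulable by RM sufficient condition.

0.4057


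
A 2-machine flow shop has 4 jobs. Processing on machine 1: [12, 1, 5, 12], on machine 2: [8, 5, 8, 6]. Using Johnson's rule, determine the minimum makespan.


Apply Johnson's rule:
  Group 1 (a <= b): [(2, 1, 5), (3, 5, 8)]
  Group 2 (a > b): [(1, 12, 8), (4, 12, 6)]
Optimal job order: [2, 3, 1, 4]
Schedule:
  Job 2: M1 done at 1, M2 done at 6
  Job 3: M1 done at 6, M2 done at 14
  Job 1: M1 done at 18, M2 done at 26
  Job 4: M1 done at 30, M2 done at 36
Makespan = 36

36


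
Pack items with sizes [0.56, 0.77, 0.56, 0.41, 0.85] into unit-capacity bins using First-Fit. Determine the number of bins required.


Place items sequentially using First-Fit:
  Item 0.56 -> new Bin 1
  Item 0.77 -> new Bin 2
  Item 0.56 -> new Bin 3
  Item 0.41 -> Bin 1 (now 0.97)
  Item 0.85 -> new Bin 4
Total bins used = 4

4


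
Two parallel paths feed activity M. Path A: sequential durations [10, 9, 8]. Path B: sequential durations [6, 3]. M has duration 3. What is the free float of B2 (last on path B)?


ES(B2) = sum of predecessors on chain B = 6
EF(B2) = ES + duration = 6 + 3 = 9
Successor of B2 is M. ES(M) = max(sum(A), sum(B)) = max(27, 9) = 27
Free float = ES(successor) - EF(current) = 27 - 9 = 18

18


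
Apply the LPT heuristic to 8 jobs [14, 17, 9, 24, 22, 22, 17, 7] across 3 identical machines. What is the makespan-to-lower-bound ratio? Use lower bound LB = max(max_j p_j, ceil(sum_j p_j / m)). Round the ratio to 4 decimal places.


LPT order: [24, 22, 22, 17, 17, 14, 9, 7]
Machine loads after assignment: [47, 46, 39]
LPT makespan = 47
Lower bound = max(max_job, ceil(total/3)) = max(24, 44) = 44
Ratio = 47 / 44 = 1.0682

1.0682


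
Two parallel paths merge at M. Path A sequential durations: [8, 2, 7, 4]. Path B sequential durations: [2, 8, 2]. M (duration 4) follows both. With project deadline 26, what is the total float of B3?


Forward pass: ES(B3) = sum of predecessors on chain B = 10
EF = ES + duration = 10 + 2 = 12
Backward pass: LF(M) = deadline = 26; LS(M) = 26 - 4 = 22
LF(B3) = LS(M) - sum(successors on chain B) = 22 - 0 = 22
LS = LF - duration = 22 - 2 = 20
Total float = LS - ES = 20 - 10 = 10

10


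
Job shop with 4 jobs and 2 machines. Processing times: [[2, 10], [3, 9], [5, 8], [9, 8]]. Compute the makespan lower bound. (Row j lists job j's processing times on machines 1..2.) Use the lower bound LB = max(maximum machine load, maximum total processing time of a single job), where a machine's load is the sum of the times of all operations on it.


Machine loads:
  Machine 1: 2 + 3 + 5 + 9 = 19
  Machine 2: 10 + 9 + 8 + 8 = 35
Max machine load = 35
Job totals:
  Job 1: 12
  Job 2: 12
  Job 3: 13
  Job 4: 17
Max job total = 17
Lower bound = max(35, 17) = 35

35


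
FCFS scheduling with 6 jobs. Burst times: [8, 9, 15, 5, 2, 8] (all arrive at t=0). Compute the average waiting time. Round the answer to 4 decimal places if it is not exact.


FCFS order (as given): [8, 9, 15, 5, 2, 8]
Waiting times:
  Job 1: wait = 0
  Job 2: wait = 8
  Job 3: wait = 17
  Job 4: wait = 32
  Job 5: wait = 37
  Job 6: wait = 39
Sum of waiting times = 133
Average waiting time = 133/6 = 22.1667

22.1667


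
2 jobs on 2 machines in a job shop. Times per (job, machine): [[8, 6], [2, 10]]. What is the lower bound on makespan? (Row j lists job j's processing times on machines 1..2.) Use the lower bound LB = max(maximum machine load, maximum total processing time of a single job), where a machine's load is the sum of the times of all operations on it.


Machine loads:
  Machine 1: 8 + 2 = 10
  Machine 2: 6 + 10 = 16
Max machine load = 16
Job totals:
  Job 1: 14
  Job 2: 12
Max job total = 14
Lower bound = max(16, 14) = 16

16


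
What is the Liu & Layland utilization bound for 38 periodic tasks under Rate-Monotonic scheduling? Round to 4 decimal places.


Compute 2^(1/38) = 1.0184080933
Subtract 1: 1.0184080933 - 1 = 0.0184080933
Multiply by n: 38 * 0.0184080933 = 0.6995075454
Round to 4 dp: 0.6995

0.6995


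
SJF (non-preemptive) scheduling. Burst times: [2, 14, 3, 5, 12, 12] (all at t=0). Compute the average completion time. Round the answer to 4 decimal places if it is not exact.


SJF order (ascending): [2, 3, 5, 12, 12, 14]
Completion times:
  Job 1: burst=2, C=2
  Job 2: burst=3, C=5
  Job 3: burst=5, C=10
  Job 4: burst=12, C=22
  Job 5: burst=12, C=34
  Job 6: burst=14, C=48
Average completion = 121/6 = 20.1667

20.1667


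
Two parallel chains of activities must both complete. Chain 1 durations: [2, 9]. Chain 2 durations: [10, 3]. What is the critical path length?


Path A total = 2 + 9 = 11
Path B total = 10 + 3 = 13
Critical path = longest path = max(11, 13) = 13

13


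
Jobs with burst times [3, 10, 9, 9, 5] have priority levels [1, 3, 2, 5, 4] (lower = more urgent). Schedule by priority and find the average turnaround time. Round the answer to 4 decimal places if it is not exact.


Sort by priority (ascending = highest first):
Order: [(1, 3), (2, 9), (3, 10), (4, 5), (5, 9)]
Completion times:
  Priority 1, burst=3, C=3
  Priority 2, burst=9, C=12
  Priority 3, burst=10, C=22
  Priority 4, burst=5, C=27
  Priority 5, burst=9, C=36
Average turnaround = 100/5 = 20.0

20.0


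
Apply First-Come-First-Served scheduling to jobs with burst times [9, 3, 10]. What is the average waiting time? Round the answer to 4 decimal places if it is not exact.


FCFS order (as given): [9, 3, 10]
Waiting times:
  Job 1: wait = 0
  Job 2: wait = 9
  Job 3: wait = 12
Sum of waiting times = 21
Average waiting time = 21/3 = 7.0

7.0


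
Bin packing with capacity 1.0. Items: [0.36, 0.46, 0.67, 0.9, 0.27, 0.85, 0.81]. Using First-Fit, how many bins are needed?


Place items sequentially using First-Fit:
  Item 0.36 -> new Bin 1
  Item 0.46 -> Bin 1 (now 0.82)
  Item 0.67 -> new Bin 2
  Item 0.9 -> new Bin 3
  Item 0.27 -> Bin 2 (now 0.94)
  Item 0.85 -> new Bin 4
  Item 0.81 -> new Bin 5
Total bins used = 5

5


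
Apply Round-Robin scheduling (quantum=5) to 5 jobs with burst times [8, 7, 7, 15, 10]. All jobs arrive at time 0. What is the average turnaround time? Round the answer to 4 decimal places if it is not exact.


Time quantum = 5
Execution trace:
  J1 runs 5 units, time = 5
  J2 runs 5 units, time = 10
  J3 runs 5 units, time = 15
  J4 runs 5 units, time = 20
  J5 runs 5 units, time = 25
  J1 runs 3 units, time = 28
  J2 runs 2 units, time = 30
  J3 runs 2 units, time = 32
  J4 runs 5 units, time = 37
  J5 runs 5 units, time = 42
  J4 runs 5 units, time = 47
Finish times: [28, 30, 32, 47, 42]
Average turnaround = 179/5 = 35.8

35.8


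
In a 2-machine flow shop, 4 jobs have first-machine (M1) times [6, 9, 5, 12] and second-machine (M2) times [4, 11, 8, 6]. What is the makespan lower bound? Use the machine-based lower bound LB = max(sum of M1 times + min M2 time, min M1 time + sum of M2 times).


LB1 = sum(M1 times) + min(M2 times) = 32 + 4 = 36
LB2 = min(M1 times) + sum(M2 times) = 5 + 29 = 34
Lower bound = max(LB1, LB2) = max(36, 34) = 36

36


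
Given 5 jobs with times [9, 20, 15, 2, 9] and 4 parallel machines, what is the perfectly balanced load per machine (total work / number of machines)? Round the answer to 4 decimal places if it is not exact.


Total processing time = 9 + 20 + 15 + 2 + 9 = 55
Number of machines = 4
Ideal balanced load = 55 / 4 = 13.75

13.75


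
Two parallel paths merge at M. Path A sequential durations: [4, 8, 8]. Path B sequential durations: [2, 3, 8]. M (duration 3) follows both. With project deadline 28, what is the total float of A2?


Forward pass: ES(A2) = sum of predecessors on chain A = 4
EF = ES + duration = 4 + 8 = 12
Backward pass: LF(M) = deadline = 28; LS(M) = 28 - 3 = 25
LF(A2) = LS(M) - sum(successors on chain A) = 25 - 8 = 17
LS = LF - duration = 17 - 8 = 9
Total float = LS - ES = 9 - 4 = 5

5


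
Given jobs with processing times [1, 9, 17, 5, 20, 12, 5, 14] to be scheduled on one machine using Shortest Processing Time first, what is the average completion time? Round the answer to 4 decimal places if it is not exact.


Sort jobs by processing time (SPT order): [1, 5, 5, 9, 12, 14, 17, 20]
Compute completion times sequentially:
  Job 1: processing = 1, completes at 1
  Job 2: processing = 5, completes at 6
  Job 3: processing = 5, completes at 11
  Job 4: processing = 9, completes at 20
  Job 5: processing = 12, completes at 32
  Job 6: processing = 14, completes at 46
  Job 7: processing = 17, completes at 63
  Job 8: processing = 20, completes at 83
Sum of completion times = 262
Average completion time = 262/8 = 32.75

32.75


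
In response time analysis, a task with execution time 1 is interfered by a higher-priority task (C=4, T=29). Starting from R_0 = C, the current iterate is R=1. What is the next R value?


R_next = C + ceil(R_prev / T_hp) * C_hp
ceil(1 / 29) = ceil(0.0345) = 1
Interference = 1 * 4 = 4
R_next = 1 + 4 = 5

5


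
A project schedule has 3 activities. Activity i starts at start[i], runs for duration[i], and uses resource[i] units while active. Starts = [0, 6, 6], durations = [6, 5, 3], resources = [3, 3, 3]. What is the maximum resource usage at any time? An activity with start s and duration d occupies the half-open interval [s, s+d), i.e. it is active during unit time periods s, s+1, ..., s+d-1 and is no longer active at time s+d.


Each activity i is active on [start_i, start_i + duration_i).
Compute total resource usage per time slot:
  t=0: active resources = [3], total = 3
  t=1: active resources = [3], total = 3
  t=2: active resources = [3], total = 3
  t=3: active resources = [3], total = 3
  t=4: active resources = [3], total = 3
  t=5: active resources = [3], total = 3
  t=6: active resources = [3, 3], total = 6
  t=7: active resources = [3, 3], total = 6
  t=8: active resources = [3, 3], total = 6
  t=9: active resources = [3], total = 3
  t=10: active resources = [3], total = 3
Peak resource demand = 6

6


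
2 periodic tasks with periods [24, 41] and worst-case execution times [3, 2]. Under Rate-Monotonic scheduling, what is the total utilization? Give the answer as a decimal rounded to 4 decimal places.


Compute individual utilizations (exact fractions):
  Task 1: C/T = 3/24 = 1/8 (approx. 0.125)
  Task 2: C/T = 2/41 (approx. 0.0488)
Total utilization U = 1/8 + 2/41 = 57/328
Rounded to 4 decimal places: U = 0.1738
RM (Liu & Layland) bound for 2 tasks = 0.828427; compare with U = 57/328 (approx. 0.173780)
U <= bound, so schedulable by RM sufficient condition.

0.1738


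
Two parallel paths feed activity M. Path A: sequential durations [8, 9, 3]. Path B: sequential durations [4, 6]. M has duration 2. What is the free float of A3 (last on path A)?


ES(A3) = sum of predecessors on chain A = 17
EF(A3) = ES + duration = 17 + 3 = 20
Successor of A3 is M. ES(M) = max(sum(A), sum(B)) = max(20, 10) = 20
Free float = ES(successor) - EF(current) = 20 - 20 = 0

0


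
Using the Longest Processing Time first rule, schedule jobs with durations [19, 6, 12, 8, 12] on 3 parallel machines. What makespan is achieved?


Sort jobs in decreasing order (LPT): [19, 12, 12, 8, 6]
Assign each job to the least loaded machine:
  Machine 1: jobs [19], load = 19
  Machine 2: jobs [12, 8], load = 20
  Machine 3: jobs [12, 6], load = 18
Makespan = max load = 20

20


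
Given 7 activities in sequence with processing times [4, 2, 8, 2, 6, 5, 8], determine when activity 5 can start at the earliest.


Activity 5 starts after activities 1 through 4 complete.
Predecessor durations: [4, 2, 8, 2]
ES = 4 + 2 + 8 + 2 = 16

16


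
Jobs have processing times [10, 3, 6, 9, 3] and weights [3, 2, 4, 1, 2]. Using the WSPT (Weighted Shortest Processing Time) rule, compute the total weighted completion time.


Compute p/w ratios and sort ascending (WSPT): [(3, 2), (6, 4), (3, 2), (10, 3), (9, 1)]
Compute weighted completion times:
  Job (p=3,w=2): C=3, w*C=2*3=6
  Job (p=6,w=4): C=9, w*C=4*9=36
  Job (p=3,w=2): C=12, w*C=2*12=24
  Job (p=10,w=3): C=22, w*C=3*22=66
  Job (p=9,w=1): C=31, w*C=1*31=31
Total weighted completion time = 163

163


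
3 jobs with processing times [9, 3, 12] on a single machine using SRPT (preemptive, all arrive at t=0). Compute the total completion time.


Since all jobs arrive at t=0, SRPT equals SPT ordering.
SPT order: [3, 9, 12]
Completion times:
  Job 1: p=3, C=3
  Job 2: p=9, C=12
  Job 3: p=12, C=24
Total completion time = 3 + 12 + 24 = 39

39


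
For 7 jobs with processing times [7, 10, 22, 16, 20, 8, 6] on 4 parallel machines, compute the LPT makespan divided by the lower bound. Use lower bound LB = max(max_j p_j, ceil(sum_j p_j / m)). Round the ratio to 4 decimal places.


LPT order: [22, 20, 16, 10, 8, 7, 6]
Machine loads after assignment: [22, 20, 23, 24]
LPT makespan = 24
Lower bound = max(max_job, ceil(total/4)) = max(22, 23) = 23
Ratio = 24 / 23 = 1.0435

1.0435


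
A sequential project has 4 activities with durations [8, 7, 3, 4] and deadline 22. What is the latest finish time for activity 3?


LF(activity 3) = deadline - sum of successor durations
Successors: activities 4 through 4 with durations [4]
Sum of successor durations = 4
LF = 22 - 4 = 18

18


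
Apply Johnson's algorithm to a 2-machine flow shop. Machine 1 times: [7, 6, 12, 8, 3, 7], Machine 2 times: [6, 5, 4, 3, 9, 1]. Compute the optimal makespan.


Apply Johnson's rule:
  Group 1 (a <= b): [(5, 3, 9)]
  Group 2 (a > b): [(1, 7, 6), (2, 6, 5), (3, 12, 4), (4, 8, 3), (6, 7, 1)]
Optimal job order: [5, 1, 2, 3, 4, 6]
Schedule:
  Job 5: M1 done at 3, M2 done at 12
  Job 1: M1 done at 10, M2 done at 18
  Job 2: M1 done at 16, M2 done at 23
  Job 3: M1 done at 28, M2 done at 32
  Job 4: M1 done at 36, M2 done at 39
  Job 6: M1 done at 43, M2 done at 44
Makespan = 44

44


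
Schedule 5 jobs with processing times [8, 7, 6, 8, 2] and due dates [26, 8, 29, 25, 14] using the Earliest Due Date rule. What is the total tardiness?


Sort by due date (EDD order): [(7, 8), (2, 14), (8, 25), (8, 26), (6, 29)]
Compute completion times and tardiness:
  Job 1: p=7, d=8, C=7, tardiness=max(0,7-8)=0
  Job 2: p=2, d=14, C=9, tardiness=max(0,9-14)=0
  Job 3: p=8, d=25, C=17, tardiness=max(0,17-25)=0
  Job 4: p=8, d=26, C=25, tardiness=max(0,25-26)=0
  Job 5: p=6, d=29, C=31, tardiness=max(0,31-29)=2
Total tardiness = 2

2


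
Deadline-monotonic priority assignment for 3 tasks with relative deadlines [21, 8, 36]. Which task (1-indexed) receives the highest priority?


Sort tasks by relative deadline (ascending):
  Task 2: deadline = 8
  Task 1: deadline = 21
  Task 3: deadline = 36
Priority order (highest first): [2, 1, 3]
Highest priority task = 2

2


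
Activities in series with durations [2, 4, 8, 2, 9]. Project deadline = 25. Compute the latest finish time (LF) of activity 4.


LF(activity 4) = deadline - sum of successor durations
Successors: activities 5 through 5 with durations [9]
Sum of successor durations = 9
LF = 25 - 9 = 16

16


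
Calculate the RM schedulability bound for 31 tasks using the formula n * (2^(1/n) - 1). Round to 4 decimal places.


Compute 2^(1/31) = 1.0226114356
Subtract 1: 1.0226114356 - 1 = 0.0226114356
Multiply by n: 31 * 0.0226114356 = 0.7009545036
Round to 4 dp: 0.7010

0.7010


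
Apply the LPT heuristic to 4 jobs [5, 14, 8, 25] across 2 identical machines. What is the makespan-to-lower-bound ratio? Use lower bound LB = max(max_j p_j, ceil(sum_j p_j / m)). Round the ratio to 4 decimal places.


LPT order: [25, 14, 8, 5]
Machine loads after assignment: [25, 27]
LPT makespan = 27
Lower bound = max(max_job, ceil(total/2)) = max(25, 26) = 26
Ratio = 27 / 26 = 1.0385

1.0385


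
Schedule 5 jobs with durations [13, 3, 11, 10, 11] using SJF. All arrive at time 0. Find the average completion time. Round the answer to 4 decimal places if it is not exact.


SJF order (ascending): [3, 10, 11, 11, 13]
Completion times:
  Job 1: burst=3, C=3
  Job 2: burst=10, C=13
  Job 3: burst=11, C=24
  Job 4: burst=11, C=35
  Job 5: burst=13, C=48
Average completion = 123/5 = 24.6

24.6


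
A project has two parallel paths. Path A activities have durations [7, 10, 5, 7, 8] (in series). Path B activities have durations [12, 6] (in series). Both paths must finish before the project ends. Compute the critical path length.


Path A total = 7 + 10 + 5 + 7 + 8 = 37
Path B total = 12 + 6 = 18
Critical path = longest path = max(37, 18) = 37

37


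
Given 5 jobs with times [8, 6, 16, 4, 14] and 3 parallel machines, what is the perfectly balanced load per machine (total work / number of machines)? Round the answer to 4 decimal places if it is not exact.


Total processing time = 8 + 6 + 16 + 4 + 14 = 48
Number of machines = 3
Ideal balanced load = 48 / 3 = 16.0

16.0


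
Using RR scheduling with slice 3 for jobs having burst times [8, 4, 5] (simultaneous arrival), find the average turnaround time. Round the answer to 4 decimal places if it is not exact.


Time quantum = 3
Execution trace:
  J1 runs 3 units, time = 3
  J2 runs 3 units, time = 6
  J3 runs 3 units, time = 9
  J1 runs 3 units, time = 12
  J2 runs 1 units, time = 13
  J3 runs 2 units, time = 15
  J1 runs 2 units, time = 17
Finish times: [17, 13, 15]
Average turnaround = 45/3 = 15.0

15.0


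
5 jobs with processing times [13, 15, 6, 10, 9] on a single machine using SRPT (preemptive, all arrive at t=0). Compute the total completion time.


Since all jobs arrive at t=0, SRPT equals SPT ordering.
SPT order: [6, 9, 10, 13, 15]
Completion times:
  Job 1: p=6, C=6
  Job 2: p=9, C=15
  Job 3: p=10, C=25
  Job 4: p=13, C=38
  Job 5: p=15, C=53
Total completion time = 6 + 15 + 25 + 38 + 53 = 137

137


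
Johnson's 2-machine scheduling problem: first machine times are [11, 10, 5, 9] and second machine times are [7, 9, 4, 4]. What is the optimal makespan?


Apply Johnson's rule:
  Group 1 (a <= b): []
  Group 2 (a > b): [(2, 10, 9), (1, 11, 7), (3, 5, 4), (4, 9, 4)]
Optimal job order: [2, 1, 3, 4]
Schedule:
  Job 2: M1 done at 10, M2 done at 19
  Job 1: M1 done at 21, M2 done at 28
  Job 3: M1 done at 26, M2 done at 32
  Job 4: M1 done at 35, M2 done at 39
Makespan = 39

39


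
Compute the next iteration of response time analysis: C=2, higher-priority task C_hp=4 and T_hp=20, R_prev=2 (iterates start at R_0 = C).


R_next = C + ceil(R_prev / T_hp) * C_hp
ceil(2 / 20) = ceil(0.1) = 1
Interference = 1 * 4 = 4
R_next = 2 + 4 = 6

6


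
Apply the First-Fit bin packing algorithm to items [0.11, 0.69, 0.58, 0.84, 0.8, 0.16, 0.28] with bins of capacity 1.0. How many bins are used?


Place items sequentially using First-Fit:
  Item 0.11 -> new Bin 1
  Item 0.69 -> Bin 1 (now 0.8)
  Item 0.58 -> new Bin 2
  Item 0.84 -> new Bin 3
  Item 0.8 -> new Bin 4
  Item 0.16 -> Bin 1 (now 0.96)
  Item 0.28 -> Bin 2 (now 0.86)
Total bins used = 4

4


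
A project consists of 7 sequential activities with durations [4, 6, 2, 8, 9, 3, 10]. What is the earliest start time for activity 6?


Activity 6 starts after activities 1 through 5 complete.
Predecessor durations: [4, 6, 2, 8, 9]
ES = 4 + 6 + 2 + 8 + 9 = 29

29


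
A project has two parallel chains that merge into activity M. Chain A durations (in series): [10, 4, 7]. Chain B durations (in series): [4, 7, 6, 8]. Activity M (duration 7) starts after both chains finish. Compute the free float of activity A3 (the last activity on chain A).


ES(A3) = sum of predecessors on chain A = 14
EF(A3) = ES + duration = 14 + 7 = 21
Successor of A3 is M. ES(M) = max(sum(A), sum(B)) = max(21, 25) = 25
Free float = ES(successor) - EF(current) = 25 - 21 = 4

4


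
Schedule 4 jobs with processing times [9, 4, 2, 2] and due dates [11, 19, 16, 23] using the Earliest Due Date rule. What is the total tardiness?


Sort by due date (EDD order): [(9, 11), (2, 16), (4, 19), (2, 23)]
Compute completion times and tardiness:
  Job 1: p=9, d=11, C=9, tardiness=max(0,9-11)=0
  Job 2: p=2, d=16, C=11, tardiness=max(0,11-16)=0
  Job 3: p=4, d=19, C=15, tardiness=max(0,15-19)=0
  Job 4: p=2, d=23, C=17, tardiness=max(0,17-23)=0
Total tardiness = 0

0


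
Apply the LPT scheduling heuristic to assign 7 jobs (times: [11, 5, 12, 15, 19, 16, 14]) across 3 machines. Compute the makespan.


Sort jobs in decreasing order (LPT): [19, 16, 15, 14, 12, 11, 5]
Assign each job to the least loaded machine:
  Machine 1: jobs [19, 11], load = 30
  Machine 2: jobs [16, 12, 5], load = 33
  Machine 3: jobs [15, 14], load = 29
Makespan = max load = 33

33
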